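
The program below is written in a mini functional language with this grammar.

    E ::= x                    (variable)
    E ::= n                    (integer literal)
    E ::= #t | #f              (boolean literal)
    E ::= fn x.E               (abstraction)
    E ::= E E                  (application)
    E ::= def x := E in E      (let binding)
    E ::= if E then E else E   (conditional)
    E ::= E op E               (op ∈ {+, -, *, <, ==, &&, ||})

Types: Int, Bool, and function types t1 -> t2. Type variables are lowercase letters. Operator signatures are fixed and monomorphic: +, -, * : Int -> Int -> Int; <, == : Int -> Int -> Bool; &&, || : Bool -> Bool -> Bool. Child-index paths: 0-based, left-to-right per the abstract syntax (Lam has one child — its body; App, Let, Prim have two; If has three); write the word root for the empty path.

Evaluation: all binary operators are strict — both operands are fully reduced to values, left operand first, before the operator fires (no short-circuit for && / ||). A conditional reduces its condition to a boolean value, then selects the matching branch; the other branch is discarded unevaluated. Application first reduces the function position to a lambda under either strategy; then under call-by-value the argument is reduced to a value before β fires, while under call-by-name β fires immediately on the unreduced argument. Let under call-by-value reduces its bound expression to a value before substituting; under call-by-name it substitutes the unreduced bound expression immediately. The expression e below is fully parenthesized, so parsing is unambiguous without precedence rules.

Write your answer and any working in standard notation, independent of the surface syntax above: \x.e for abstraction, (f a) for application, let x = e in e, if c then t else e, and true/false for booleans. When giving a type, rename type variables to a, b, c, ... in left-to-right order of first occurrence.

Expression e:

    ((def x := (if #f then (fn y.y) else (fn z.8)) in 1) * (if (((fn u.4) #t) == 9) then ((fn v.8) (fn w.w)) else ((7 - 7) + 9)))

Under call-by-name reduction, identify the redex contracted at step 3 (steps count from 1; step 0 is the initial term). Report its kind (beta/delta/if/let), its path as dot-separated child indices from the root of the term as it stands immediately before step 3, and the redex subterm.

Answer: delta at 1.0 : (4 == 9)

Trace:
step 0: ((let x = (if false then (\y.y) else (\z.8)) in 1) * (if (((\u.4) true) == 9) then ((\v.8) (\w.w)) else ((7 - 7) + 9)))
step 1: [let@0] (1 * (if (((\u.4) true) == 9) then ((\v.8) (\w.w)) else ((7 - 7) + 9)))
step 2: [beta@1.0.0] (1 * (if (4 == 9) then ((\v.8) (\w.w)) else ((7 - 7) + 9)))
step 3: [delta@1.0] (1 * (if false then ((\v.8) (\w.w)) else ((7 - 7) + 9)))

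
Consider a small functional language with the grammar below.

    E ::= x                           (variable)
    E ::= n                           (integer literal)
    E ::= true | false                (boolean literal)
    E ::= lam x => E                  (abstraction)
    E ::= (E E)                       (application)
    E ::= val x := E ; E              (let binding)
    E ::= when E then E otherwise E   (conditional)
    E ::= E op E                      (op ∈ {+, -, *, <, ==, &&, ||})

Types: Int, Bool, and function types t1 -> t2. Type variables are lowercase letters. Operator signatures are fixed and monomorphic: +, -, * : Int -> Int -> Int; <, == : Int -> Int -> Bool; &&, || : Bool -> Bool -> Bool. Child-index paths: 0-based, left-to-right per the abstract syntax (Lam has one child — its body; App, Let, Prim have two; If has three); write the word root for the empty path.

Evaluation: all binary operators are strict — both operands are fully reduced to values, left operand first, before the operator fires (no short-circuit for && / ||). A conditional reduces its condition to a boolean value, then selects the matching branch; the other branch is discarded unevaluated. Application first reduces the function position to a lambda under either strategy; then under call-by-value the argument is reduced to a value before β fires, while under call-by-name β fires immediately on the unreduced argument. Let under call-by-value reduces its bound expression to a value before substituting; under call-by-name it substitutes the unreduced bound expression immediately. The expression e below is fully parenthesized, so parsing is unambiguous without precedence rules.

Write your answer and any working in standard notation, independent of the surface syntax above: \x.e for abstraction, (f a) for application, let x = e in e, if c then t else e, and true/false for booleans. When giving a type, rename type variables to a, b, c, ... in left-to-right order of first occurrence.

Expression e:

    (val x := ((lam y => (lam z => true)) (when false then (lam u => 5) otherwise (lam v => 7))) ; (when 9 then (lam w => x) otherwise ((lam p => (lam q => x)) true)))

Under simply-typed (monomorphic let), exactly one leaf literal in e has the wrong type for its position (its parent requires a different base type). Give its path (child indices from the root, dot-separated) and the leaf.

Answer: 1.0 : 9

Working:
\z._ : b -> Bool
\y._ : a -> b -> Bool
  unify Bool ~ Bool
\u._ : c -> Int
\v._ : d -> Int
  unify c -> Int ~ d -> Int
  unify c ~ d
  unify Int ~ Int
  unify a -> b -> Bool ~ (d -> Int) -> e
  unify a ~ d -> Int
  unify b -> Bool ~ e
_ _ : b -> Bool
let x : b -> Bool
  unify Int ~ Bool
  FAIL: mismatch Int ~ Bool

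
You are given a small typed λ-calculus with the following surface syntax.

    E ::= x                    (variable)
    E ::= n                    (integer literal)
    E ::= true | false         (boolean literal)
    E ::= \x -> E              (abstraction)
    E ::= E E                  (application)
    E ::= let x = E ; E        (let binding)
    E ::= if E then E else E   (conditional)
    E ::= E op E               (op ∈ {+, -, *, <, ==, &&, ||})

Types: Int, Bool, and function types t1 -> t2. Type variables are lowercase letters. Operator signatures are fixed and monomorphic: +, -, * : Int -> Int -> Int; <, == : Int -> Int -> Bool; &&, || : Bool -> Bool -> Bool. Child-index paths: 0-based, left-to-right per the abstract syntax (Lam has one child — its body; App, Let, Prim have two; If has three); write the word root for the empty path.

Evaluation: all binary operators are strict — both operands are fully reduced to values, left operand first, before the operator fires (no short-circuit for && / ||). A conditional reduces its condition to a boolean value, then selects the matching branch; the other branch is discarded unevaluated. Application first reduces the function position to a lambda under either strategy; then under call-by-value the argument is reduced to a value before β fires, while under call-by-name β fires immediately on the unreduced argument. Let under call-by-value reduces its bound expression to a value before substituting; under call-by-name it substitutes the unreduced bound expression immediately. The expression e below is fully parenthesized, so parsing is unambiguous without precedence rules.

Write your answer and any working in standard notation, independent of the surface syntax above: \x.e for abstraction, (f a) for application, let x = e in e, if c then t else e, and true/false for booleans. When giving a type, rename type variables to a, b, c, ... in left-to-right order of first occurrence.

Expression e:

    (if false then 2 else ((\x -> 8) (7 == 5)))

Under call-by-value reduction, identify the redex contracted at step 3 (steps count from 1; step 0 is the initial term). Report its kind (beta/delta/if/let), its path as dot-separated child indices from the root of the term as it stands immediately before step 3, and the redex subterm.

Derivation:
step 0: (if false then 2 else ((\x.8) (7 == 5)))
step 1: [if@root] ((\x.8) (7 == 5))
step 2: [delta@1] ((\x.8) false)
step 3: [beta@root] 8

Answer: beta at root : ((\x.8) false)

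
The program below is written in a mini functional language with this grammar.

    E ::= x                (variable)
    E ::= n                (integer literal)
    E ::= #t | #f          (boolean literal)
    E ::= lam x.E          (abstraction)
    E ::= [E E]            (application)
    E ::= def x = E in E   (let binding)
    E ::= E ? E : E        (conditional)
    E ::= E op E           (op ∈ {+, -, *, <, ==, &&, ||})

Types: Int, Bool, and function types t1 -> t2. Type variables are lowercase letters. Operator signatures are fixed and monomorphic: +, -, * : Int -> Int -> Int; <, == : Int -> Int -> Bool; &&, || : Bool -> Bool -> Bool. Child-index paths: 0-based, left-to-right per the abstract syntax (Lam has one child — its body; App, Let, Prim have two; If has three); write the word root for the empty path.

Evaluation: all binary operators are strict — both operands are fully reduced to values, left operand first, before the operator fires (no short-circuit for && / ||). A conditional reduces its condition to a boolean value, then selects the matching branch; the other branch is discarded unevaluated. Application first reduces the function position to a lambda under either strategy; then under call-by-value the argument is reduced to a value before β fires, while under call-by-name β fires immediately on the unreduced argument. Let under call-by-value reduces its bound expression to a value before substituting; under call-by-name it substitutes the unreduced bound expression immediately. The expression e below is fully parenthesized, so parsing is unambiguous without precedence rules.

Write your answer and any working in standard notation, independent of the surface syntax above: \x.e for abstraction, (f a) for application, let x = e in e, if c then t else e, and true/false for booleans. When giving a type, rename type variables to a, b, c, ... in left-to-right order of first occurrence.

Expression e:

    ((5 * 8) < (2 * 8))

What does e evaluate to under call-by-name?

Derivation:
step 0: ((5 * 8) < (2 * 8))
step 1: [delta@0] (40 < (2 * 8))
step 2: [delta@1] (40 < 16)
step 3: [delta@root] false

Answer: false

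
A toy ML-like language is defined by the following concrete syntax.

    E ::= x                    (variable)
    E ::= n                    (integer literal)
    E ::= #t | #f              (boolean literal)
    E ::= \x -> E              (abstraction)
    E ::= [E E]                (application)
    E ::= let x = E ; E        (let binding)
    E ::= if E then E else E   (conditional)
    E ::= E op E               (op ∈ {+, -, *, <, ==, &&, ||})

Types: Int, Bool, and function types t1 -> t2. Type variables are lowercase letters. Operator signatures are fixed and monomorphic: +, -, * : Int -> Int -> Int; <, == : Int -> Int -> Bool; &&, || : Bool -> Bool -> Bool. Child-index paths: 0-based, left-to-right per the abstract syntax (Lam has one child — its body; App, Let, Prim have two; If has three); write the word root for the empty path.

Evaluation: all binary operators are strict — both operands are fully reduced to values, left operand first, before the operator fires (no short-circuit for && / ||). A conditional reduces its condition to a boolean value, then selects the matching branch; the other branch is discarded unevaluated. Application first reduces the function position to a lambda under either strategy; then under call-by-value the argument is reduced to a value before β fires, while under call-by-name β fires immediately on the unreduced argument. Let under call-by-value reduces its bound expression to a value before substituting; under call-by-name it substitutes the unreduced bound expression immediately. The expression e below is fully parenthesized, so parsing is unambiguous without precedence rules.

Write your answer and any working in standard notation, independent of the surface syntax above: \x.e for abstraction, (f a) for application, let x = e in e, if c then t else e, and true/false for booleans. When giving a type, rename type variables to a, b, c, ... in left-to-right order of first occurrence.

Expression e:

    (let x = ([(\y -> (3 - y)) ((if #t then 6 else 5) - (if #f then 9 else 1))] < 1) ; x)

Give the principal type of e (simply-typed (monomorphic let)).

Answer: Bool

Derivation:
  unify Int ~ Int
y : a
  unify a ~ Int
\y._ : Int -> Int
  unify Bool ~ Bool
  unify Int ~ Int
  unify Int ~ Int
  unify Bool ~ Bool
  unify Int ~ Int
  unify Int ~ Int
  unify Int -> Int ~ Int -> b
  unify Int ~ Int
  unify Int ~ b
_ _ : Int
  unify Int ~ Int
  unify Int ~ Int
let x : Bool
x : Bool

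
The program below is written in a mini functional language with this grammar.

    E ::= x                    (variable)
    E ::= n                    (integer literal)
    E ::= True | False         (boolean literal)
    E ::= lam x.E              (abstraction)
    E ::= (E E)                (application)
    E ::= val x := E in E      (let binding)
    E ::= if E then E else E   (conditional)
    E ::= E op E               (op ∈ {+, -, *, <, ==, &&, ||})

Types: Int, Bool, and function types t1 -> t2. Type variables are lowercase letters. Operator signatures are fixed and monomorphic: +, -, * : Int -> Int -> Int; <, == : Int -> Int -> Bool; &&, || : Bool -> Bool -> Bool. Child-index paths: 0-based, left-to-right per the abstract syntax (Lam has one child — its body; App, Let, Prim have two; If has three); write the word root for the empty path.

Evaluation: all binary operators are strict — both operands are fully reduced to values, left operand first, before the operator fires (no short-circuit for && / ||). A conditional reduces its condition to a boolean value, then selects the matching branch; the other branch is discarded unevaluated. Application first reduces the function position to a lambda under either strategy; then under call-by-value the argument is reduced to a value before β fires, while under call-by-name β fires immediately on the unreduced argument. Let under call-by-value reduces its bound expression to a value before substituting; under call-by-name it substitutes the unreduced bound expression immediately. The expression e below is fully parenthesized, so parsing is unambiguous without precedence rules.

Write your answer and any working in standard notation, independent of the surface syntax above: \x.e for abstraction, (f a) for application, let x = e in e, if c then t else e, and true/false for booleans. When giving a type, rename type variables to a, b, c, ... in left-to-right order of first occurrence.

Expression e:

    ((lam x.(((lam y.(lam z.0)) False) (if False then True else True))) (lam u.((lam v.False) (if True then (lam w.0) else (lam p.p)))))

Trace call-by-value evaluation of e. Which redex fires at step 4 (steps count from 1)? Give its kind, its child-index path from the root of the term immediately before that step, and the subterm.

Answer: beta at root : ((\z.0) true)

Trace:
step 0: ((\x.(((\y.(\z.0)) false) (if false then true else true))) (\u.((\v.false) (if true then (\w.0) else (\p.p)))))
step 1: [beta@root] (((\y.(\z.0)) false) (if false then true else true))
step 2: [beta@0] ((\z.0) (if false then true else true))
step 3: [if@1] ((\z.0) true)
step 4: [beta@root] 0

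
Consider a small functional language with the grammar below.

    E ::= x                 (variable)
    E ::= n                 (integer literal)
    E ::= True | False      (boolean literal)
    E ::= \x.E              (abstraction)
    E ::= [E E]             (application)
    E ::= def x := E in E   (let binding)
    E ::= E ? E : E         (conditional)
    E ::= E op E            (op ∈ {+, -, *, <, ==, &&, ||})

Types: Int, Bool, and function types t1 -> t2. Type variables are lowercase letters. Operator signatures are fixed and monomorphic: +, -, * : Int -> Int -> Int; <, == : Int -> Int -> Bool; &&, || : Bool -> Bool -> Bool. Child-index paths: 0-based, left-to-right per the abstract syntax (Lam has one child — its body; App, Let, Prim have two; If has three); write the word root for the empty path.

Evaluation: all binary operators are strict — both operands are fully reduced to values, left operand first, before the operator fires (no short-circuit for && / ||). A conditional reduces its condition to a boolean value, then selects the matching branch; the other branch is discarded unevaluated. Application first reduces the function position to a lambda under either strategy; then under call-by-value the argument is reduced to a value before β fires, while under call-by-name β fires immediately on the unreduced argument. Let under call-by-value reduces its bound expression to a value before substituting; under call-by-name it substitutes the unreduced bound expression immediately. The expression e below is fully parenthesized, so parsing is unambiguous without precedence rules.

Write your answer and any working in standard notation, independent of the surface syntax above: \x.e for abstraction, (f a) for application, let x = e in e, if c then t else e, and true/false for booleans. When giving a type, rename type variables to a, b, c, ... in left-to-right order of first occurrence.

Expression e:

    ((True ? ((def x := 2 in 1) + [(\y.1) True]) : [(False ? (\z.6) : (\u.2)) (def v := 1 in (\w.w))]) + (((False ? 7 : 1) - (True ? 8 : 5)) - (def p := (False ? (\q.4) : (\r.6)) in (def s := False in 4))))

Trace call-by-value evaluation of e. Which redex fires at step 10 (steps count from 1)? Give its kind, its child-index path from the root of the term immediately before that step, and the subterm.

Answer: let at 1.1 : (let s = false in 4)

Trace:
step 0: ((if true then ((let x = 2 in 1) + ((\y.1) true)) else ((if false then (\z.6) else (\u.2)) (let v = 1 in (\w.w)))) + (((if false then 7 else 1) - (if true then 8 else 5)) - (let p = (if false then (\q.4) else (\r.6)) in (let s = false in 4))))
step 1: [if@0] (((let x = 2 in 1) + ((\y.1) true)) + (((if false then 7 else 1) - (if true then 8 else 5)) - (let p = (if false then (\q.4) else (\r.6)) in (let s = false in 4))))
step 2: [let@0.0] ((1 + ((\y.1) true)) + (((if false then 7 else 1) - (if true then 8 else 5)) - (let p = (if false then (\q.4) else (\r.6)) in (let s = false in 4))))
step 3: [beta@0.1] ((1 + 1) + (((if false then 7 else 1) - (if true then 8 else 5)) - (let p = (if false then (\q.4) else (\r.6)) in (let s = false in 4))))
step 4: [delta@0] (2 + (((if false then 7 else 1) - (if true then 8 else 5)) - (let p = (if false then (\q.4) else (\r.6)) in (let s = false in 4))))
step 5: [if@1.0.0] (2 + ((1 - (if true then 8 else 5)) - (let p = (if false then (\q.4) else (\r.6)) in (let s = false in 4))))
step 6: [if@1.0.1] (2 + ((1 - 8) - (let p = (if false then (\q.4) else (\r.6)) in (let s = false in 4))))
step 7: [delta@1.0] (2 + (-7 - (let p = (if false then (\q.4) else (\r.6)) in (let s = false in 4))))
step 8: [if@1.1.0] (2 + (-7 - (let p = (\r.6) in (let s = false in 4))))
step 9: [let@1.1] (2 + (-7 - (let s = false in 4)))
step 10: [let@1.1] (2 + (-7 - 4))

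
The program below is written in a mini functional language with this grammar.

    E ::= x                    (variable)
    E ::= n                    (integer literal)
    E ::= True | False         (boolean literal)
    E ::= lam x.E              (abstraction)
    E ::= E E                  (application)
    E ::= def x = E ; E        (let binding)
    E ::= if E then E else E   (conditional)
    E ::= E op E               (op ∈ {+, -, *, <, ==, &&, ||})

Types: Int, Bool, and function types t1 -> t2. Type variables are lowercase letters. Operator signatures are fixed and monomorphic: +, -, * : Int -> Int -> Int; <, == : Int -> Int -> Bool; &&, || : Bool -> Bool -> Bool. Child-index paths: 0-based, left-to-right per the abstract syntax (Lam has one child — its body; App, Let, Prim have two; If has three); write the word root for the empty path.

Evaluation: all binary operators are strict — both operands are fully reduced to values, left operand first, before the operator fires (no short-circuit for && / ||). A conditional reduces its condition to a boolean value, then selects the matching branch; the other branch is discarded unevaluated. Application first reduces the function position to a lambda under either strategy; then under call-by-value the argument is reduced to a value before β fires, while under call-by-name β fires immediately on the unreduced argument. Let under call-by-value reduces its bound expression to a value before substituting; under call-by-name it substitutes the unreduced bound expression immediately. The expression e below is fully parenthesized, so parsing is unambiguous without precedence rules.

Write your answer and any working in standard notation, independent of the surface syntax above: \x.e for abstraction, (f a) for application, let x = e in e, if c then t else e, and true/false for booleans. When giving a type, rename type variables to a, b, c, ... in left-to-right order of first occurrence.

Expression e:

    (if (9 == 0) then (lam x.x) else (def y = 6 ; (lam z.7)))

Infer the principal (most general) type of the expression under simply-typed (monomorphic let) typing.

Derivation:
  unify Int ~ Int
  unify Int ~ Int
  unify Bool ~ Bool
x : a
\x._ : a -> a
let y : Int
\z._ : b -> Int
  unify a -> a ~ b -> Int
  unify a ~ b
  unify b ~ Int

Answer: Int -> Int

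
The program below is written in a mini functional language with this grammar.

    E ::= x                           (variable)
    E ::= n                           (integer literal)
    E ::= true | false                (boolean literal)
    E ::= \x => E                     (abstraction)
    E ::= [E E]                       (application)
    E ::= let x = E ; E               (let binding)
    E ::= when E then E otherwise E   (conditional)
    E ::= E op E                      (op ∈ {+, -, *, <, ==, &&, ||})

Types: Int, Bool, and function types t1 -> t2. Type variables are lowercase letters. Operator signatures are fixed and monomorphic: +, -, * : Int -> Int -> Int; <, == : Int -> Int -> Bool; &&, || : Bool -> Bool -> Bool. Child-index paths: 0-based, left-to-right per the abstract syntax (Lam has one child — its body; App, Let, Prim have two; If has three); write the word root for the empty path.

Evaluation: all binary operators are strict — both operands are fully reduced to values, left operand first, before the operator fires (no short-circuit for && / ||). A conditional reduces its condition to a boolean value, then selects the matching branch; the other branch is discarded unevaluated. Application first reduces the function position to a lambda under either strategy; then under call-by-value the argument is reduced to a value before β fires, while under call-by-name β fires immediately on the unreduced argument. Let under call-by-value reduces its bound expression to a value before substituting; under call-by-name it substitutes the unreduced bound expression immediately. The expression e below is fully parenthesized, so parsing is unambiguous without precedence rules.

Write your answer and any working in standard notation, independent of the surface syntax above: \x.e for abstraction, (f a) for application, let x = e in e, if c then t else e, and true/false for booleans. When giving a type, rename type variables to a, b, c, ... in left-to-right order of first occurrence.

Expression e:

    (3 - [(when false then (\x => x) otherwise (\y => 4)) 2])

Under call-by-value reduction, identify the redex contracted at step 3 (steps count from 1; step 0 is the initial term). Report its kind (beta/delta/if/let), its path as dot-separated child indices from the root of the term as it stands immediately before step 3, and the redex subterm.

Answer: delta at root : (3 - 4)

Trace:
step 0: (3 - ((if false then (\x.x) else (\y.4)) 2))
step 1: [if@1.0] (3 - ((\y.4) 2))
step 2: [beta@1] (3 - 4)
step 3: [delta@root] -1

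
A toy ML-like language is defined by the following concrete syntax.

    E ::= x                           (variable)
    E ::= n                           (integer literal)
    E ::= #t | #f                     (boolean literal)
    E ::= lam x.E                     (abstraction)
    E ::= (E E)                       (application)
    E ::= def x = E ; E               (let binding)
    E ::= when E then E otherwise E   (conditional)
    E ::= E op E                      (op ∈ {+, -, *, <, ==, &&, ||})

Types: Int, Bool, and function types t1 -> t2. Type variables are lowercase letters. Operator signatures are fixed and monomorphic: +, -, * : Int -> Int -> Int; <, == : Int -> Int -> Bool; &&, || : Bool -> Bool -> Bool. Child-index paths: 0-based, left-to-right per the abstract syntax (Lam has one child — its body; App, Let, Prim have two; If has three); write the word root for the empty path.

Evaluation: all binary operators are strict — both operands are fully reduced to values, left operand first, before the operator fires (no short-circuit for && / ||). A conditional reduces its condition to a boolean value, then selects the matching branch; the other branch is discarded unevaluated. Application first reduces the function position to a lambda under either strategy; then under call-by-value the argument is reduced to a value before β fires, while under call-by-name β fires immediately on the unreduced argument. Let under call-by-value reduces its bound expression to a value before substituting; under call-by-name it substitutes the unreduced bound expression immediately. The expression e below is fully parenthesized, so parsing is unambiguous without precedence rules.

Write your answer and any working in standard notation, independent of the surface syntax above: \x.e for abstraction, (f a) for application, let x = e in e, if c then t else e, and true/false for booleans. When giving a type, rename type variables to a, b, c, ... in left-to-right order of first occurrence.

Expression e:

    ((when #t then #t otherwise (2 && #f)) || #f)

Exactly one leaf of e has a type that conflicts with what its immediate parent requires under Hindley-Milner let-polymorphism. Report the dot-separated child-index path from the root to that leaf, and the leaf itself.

Trace:
  unify Bool ~ Bool
  unify Int ~ Bool
  FAIL: mismatch Int ~ Bool

Answer: 0.2.0 : 2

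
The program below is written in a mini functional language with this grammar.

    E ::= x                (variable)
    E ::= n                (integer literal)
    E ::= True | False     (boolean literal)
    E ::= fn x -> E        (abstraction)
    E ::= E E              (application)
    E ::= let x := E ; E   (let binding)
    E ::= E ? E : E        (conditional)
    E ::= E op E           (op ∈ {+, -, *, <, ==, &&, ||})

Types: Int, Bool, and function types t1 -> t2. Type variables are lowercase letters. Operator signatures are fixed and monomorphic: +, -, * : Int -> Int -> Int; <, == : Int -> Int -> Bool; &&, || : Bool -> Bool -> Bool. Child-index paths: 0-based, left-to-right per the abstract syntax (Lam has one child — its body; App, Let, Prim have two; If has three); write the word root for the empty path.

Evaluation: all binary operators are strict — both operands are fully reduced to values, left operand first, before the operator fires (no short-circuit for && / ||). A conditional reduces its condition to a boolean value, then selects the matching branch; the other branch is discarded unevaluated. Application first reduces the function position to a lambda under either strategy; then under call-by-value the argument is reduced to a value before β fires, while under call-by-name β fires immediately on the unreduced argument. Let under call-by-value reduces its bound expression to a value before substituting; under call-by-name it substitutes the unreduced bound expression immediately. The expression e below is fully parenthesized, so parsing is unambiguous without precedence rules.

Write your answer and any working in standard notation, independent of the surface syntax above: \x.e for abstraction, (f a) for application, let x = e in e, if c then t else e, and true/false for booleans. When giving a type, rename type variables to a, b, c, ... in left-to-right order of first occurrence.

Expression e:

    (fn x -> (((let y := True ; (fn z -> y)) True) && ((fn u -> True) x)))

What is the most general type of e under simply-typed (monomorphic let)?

Answer: a -> Bool

Derivation:
let y : Bool
y : Bool
\z._ : b -> Bool
  unify b -> Bool ~ Bool -> c
  unify b ~ Bool
  unify Bool ~ c
_ _ : Bool
  unify Bool ~ Bool
\u._ : d -> Bool
x : a
  unify d -> Bool ~ a -> e
  unify d ~ a
  unify Bool ~ e
_ _ : Bool
  unify Bool ~ Bool
\x._ : a -> Bool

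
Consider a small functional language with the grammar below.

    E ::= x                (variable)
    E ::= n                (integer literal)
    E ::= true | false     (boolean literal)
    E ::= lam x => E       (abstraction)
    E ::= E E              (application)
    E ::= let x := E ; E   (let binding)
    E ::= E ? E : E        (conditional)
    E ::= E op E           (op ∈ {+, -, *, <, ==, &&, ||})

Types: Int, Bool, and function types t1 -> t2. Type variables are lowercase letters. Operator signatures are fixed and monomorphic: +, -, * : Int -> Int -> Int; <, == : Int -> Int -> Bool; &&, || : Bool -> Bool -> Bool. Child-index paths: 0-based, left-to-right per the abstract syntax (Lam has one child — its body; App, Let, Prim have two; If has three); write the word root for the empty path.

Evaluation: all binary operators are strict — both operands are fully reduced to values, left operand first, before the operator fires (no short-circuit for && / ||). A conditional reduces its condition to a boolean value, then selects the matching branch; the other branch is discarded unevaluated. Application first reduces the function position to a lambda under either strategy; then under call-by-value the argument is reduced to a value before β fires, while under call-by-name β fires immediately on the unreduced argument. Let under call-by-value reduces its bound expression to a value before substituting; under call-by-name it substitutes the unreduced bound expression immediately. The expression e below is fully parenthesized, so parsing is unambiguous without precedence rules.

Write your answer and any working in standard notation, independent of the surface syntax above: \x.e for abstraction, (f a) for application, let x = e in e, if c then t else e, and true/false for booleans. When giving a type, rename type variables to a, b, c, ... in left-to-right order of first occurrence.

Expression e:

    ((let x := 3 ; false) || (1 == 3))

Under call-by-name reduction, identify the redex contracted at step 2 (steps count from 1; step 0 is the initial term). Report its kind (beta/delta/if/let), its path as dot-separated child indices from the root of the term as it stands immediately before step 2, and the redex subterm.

Answer: delta at 1 : (1 == 3)

Trace:
step 0: ((let x = 3 in false) || (1 == 3))
step 1: [let@0] (false || (1 == 3))
step 2: [delta@1] (false || false)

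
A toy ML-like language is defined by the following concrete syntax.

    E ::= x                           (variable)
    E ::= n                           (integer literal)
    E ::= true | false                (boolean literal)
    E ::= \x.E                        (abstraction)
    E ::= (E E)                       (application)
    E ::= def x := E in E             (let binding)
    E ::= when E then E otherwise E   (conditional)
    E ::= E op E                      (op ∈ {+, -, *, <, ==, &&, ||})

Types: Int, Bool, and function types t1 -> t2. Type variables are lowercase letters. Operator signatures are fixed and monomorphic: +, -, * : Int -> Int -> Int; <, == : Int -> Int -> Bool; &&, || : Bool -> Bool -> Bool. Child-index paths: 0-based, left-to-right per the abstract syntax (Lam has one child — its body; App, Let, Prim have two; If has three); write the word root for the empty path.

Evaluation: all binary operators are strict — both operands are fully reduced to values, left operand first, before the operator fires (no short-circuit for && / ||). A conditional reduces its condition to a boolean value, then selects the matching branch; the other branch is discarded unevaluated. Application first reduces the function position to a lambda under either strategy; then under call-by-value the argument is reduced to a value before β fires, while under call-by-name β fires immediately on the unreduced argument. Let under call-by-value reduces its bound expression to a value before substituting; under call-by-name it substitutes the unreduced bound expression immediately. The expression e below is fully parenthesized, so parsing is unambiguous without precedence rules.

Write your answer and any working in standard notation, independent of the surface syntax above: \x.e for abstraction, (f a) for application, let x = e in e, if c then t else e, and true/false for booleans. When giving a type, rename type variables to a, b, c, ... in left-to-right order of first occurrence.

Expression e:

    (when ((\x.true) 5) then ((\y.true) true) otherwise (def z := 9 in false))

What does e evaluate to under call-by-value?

Answer: true

Trace:
step 0: (if ((\x.true) 5) then ((\y.true) true) else (let z = 9 in false))
step 1: [beta@0] (if true then ((\y.true) true) else (let z = 9 in false))
step 2: [if@root] ((\y.true) true)
step 3: [beta@root] true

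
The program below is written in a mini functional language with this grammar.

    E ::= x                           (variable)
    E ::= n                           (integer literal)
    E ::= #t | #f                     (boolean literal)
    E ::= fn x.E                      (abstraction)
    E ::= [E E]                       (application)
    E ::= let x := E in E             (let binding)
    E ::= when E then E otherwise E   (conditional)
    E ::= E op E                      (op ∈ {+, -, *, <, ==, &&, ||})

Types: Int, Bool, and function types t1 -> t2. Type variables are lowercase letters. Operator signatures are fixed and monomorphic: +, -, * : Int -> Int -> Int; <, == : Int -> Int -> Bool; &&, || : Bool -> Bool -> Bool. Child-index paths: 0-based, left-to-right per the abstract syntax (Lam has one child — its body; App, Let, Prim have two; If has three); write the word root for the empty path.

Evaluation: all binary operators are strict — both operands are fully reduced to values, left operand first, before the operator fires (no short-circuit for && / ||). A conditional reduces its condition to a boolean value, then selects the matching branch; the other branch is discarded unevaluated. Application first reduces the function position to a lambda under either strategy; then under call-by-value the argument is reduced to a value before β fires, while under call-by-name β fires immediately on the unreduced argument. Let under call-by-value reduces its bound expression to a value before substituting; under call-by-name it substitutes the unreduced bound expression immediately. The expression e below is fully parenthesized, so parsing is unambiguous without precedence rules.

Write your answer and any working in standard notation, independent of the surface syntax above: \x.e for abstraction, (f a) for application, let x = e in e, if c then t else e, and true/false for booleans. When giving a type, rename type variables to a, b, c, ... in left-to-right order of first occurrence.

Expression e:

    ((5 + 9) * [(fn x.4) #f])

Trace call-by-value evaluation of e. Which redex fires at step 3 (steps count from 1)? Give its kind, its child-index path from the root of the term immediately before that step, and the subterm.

Trace:
step 0: ((5 + 9) * ((\x.4) false))
step 1: [delta@0] (14 * ((\x.4) false))
step 2: [beta@1] (14 * 4)
step 3: [delta@root] 56

Answer: delta at root : (14 * 4)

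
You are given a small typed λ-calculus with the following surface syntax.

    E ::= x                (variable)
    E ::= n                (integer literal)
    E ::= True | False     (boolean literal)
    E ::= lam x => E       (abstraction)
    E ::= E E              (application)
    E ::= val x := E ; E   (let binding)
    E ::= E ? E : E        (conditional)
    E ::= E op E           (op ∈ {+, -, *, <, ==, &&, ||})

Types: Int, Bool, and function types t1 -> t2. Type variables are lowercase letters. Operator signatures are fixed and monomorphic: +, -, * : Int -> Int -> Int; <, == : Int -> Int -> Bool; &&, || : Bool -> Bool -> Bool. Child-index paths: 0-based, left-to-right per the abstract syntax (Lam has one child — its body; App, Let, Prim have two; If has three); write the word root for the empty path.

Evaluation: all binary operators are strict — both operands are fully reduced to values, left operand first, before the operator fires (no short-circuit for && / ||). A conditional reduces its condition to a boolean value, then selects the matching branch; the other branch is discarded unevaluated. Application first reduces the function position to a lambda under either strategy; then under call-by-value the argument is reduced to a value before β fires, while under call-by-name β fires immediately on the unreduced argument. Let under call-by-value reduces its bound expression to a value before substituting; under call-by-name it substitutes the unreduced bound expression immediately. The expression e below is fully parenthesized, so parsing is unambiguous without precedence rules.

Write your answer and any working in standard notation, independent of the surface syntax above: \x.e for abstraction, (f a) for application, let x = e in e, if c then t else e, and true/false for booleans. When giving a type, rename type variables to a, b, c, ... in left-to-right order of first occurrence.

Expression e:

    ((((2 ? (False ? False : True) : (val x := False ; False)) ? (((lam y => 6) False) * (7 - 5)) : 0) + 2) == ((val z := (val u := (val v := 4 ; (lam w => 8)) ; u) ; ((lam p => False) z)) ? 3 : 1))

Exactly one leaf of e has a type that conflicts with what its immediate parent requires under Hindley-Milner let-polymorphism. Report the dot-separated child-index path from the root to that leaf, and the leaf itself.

Trace:
  unify Int ~ Bool
  FAIL: mismatch Int ~ Bool

Answer: 0.0.0.0 : 2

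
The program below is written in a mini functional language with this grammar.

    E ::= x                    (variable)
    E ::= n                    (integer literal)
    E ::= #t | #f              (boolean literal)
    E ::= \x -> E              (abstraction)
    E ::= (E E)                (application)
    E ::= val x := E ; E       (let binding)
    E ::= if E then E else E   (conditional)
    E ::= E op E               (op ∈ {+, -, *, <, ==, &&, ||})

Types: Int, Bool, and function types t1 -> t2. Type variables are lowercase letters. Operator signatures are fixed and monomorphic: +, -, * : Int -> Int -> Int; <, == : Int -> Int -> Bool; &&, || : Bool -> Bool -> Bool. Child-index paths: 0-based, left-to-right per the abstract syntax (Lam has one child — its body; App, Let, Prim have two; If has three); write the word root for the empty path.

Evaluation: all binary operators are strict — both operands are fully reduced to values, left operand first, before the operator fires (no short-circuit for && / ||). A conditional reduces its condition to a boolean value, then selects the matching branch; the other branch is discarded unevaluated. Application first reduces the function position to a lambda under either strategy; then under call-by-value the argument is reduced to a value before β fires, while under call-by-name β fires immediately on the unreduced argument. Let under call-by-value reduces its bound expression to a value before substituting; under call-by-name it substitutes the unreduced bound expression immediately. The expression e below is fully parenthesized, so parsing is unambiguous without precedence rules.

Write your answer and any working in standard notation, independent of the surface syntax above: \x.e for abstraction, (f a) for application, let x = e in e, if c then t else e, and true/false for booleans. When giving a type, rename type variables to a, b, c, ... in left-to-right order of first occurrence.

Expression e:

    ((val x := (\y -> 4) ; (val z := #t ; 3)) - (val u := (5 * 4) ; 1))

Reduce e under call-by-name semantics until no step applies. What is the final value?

Derivation:
step 0: ((let x = (\y.4) in (let z = true in 3)) - (let u = (5 * 4) in 1))
step 1: [let@0] ((let z = true in 3) - (let u = (5 * 4) in 1))
step 2: [let@0] (3 - (let u = (5 * 4) in 1))
step 3: [let@1] (3 - 1)
step 4: [delta@root] 2

Answer: 2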